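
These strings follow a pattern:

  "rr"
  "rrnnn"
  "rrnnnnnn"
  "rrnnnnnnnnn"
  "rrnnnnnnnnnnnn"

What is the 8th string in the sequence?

rrnnnnnnnnnnnnnnnnnnnnn

Each term is the previous one with nnn appended.
From rrnnnnnnnnnnnn, 3 further steps: rrnnnnnnnnnnnn → rrnnnnnnnnnnnnnnn → rrnnnnnnnnnnnnnnnnnn → (answer).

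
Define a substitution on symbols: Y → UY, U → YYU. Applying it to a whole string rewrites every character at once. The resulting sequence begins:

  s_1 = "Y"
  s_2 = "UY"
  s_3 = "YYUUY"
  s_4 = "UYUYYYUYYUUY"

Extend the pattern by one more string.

Apply φ to UYUYYYUYYUUY symbol by symbol: U→YYU, Y→UY, U→YYU, Y→UY, Y→UY, Y→UY, U→YYU, Y→UY, Y→UY, U→YYU, U→YYU, Y→UY; joined: YYU UY YYU UY UY UY YYU UY UY YYU YYU UY.

YYUUYYYUUYUYUYYYUUYUYYYUYYUUY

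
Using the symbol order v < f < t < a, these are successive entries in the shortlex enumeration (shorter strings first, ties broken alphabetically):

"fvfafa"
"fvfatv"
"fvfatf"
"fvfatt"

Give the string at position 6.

fvfaav

Stepping forward 2 times from fvfatt: fvfatt → fvfata, then the target.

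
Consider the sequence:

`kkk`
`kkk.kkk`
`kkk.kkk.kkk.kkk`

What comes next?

Each string is two copies of the previous one joined by '.'.
So the next term is two copies of kkk.kkk.kkk.kkk with '.' between the halves.

kkk.kkk.kkk.kkk.kkk.kkk.kkk.kkk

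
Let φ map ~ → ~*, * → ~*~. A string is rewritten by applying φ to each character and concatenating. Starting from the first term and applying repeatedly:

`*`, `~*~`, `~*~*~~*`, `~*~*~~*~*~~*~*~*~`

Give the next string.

Replace each of the 17 characters of ~*~*~~*~*~~*~*~*~ in place — ~* ~*~ ~* ~*~ ~* ~* ~*~ ~* ~*~ ~* ~* ~*~ ~* ~*~ ~* ~*~ ~* — and concatenate.

~*~*~~*~*~~*~*~*~~*~*~~*~*~*~~*~*~~*~*~~*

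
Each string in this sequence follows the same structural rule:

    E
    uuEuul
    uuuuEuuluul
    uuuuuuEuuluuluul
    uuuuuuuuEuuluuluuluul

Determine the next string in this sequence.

Every step adds uu to the front and uul to the end of the previous string.
Applying this once more to uuuuuuuuEuuluuluuluul:

uuuuuuuuuuEuuluuluuluuluul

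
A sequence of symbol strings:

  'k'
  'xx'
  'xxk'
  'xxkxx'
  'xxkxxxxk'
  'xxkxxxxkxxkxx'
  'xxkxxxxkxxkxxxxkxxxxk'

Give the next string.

This is a Fibonacci-style word recurrence s(k) = s(k−1)·s(k−2): e.g. xx·k = xxk.
Continuing: xxkxxxxkxxkxxxxkxxxxk · xxkxxxxkxxkxx gives term 8.

xxkxxxxkxxkxxxxkxxxxkxxkxxxxkxxkxx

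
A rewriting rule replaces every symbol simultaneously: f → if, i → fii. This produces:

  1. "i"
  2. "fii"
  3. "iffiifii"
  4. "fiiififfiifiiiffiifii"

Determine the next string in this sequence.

iffiifiifiiiffiiififfiifiiiffiifiifiiififfiifiiiffiifii

φ(fiiififfiifiiiffiifii) expands symbol-by-symbol to if fii fii fii if fii if if fii fii if fii fii fii if if fii fii if fii fii; joining the 21 pieces gives the next term.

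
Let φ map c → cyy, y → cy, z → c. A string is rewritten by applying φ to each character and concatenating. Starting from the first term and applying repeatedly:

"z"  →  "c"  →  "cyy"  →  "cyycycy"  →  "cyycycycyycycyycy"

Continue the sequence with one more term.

cyycycycyycycyycycyycycycyycycyycycycyycy

φ(cyycycycyycycyycy) expands symbol-by-symbol to cyy cy cy cyy cy cyy cy cyy cy cy cyy cy cyy cy cy cyy cy; joining the 17 pieces gives the next term.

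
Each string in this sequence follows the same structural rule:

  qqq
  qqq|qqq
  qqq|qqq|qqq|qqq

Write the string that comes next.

s(k+1) = s(k)·|·s(k) — each term doubles the last with '|' between the halves.
So the next term is two copies of qqq|qqq|qqq|qqq with '|' between the halves.

qqq|qqq|qqq|qqq|qqq|qqq|qqq|qqq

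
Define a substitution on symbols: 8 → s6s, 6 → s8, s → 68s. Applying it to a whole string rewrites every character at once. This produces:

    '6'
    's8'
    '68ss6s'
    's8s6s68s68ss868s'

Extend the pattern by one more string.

φ(s8s6s68s68ss868s) expands symbol-by-symbol to 68s s6s 68s s8 68s s8 s6s 68s s8 s6s 68s 68s s6s s8 s6s 68s; joining the 16 pieces gives the next term.

68ss6s68ss868ss8s6s68ss8s6s68s68ss6ss8s6s68s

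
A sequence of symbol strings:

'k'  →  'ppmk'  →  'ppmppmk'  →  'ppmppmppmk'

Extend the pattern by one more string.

Every step adds ppm at the front: s(k+1) = ppm·s(k).
Applying this once more to ppmppmppmk:

ppmppmppmppmk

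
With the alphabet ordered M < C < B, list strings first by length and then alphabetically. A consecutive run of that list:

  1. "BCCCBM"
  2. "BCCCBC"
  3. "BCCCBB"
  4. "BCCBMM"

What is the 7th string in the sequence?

Advancing 3 positions from BCCBMM through BCCBMM → BCCBMC → BCCBMB reaches term 7.

BCCBCM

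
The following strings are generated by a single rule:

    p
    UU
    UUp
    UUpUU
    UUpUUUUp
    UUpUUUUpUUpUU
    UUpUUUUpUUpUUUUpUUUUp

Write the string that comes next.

This is a Fibonacci-style word recurrence s(k) = s(k−1)·s(k−2): e.g. UU·p = UUp.
Continuing: UUpUUUUpUUpUUUUpUUUUp · UUpUUUUpUUpUU gives term 8.

UUpUUUUpUUpUUUUpUUUUpUUpUUUUpUUpUU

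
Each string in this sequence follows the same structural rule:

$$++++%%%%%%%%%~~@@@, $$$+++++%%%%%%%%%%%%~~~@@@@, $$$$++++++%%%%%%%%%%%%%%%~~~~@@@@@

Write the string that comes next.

$$$$$+++++++%%%%%%%%%%%%%%%%%%~~~~~@@@@@@

Each string has the form $^{n-1} +^{n+1} %^{3n} ~^{n-1} @^{n}, where the shown terms are n = 3, 4, 5.
Setting n = 6 gives 5, 7, 18, 5, 6 characters in each block.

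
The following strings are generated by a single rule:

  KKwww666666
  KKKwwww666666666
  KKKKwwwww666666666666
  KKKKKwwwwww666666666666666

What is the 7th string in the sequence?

Each string has the form K^{n} w^{n+1} 6^{3n}, where the shown terms are n = 2, 3, 4, 5.
At n = 8 the blocks have lengths 8, 9, 24.

KKKKKKKKwwwwwwwww666666666666666666666666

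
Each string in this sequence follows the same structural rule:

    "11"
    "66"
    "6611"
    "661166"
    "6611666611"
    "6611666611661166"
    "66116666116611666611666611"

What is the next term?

661166661166116666116666116611666611661166

From term 3 onward, concatenate the last term with the second-to-last: 66·11 = 6611, 6611·66 = 661166, …
So term 8 is 66116666116611666611666611·6611666611661166.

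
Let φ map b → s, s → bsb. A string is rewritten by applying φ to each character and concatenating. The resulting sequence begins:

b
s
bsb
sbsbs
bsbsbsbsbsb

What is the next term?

sbsbsbsbsbsbsbsbsbsbs

Expanding bsbsbsbsbsb: b→s, s→bsb, b→s, s→bsb, b→s, s→bsb, b→s, s→bsb, b→s, s→bsb, b→s. Concatenated: s bsb s bsb s bsb s bsb s bsb s.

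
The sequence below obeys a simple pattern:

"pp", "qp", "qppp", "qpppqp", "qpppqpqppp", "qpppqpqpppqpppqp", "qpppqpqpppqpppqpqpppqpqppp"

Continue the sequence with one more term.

qpppqpqpppqpppqpqpppqpqpppqpppqpqpppqpppqp

From term 3 onward, concatenate the last term with the second-to-last: qp·pp = qppp, qppp·qp = qpppqp, …
The next term joins qpppqpqpppqpppqpqpppqpqppp and qpppqpqpppqpppqp.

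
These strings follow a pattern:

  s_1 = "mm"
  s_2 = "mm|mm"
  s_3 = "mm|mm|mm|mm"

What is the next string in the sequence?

mm|mm|mm|mm|mm|mm|mm|mm

s(k+1) = s(k)·|·s(k) — each term doubles the last with '|' between the halves.
So the next term is two copies of mm|mm|mm|mm with '|' between the halves.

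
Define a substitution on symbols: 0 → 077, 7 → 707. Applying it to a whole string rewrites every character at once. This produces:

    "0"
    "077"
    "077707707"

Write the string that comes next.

Rewriting each symbol of 077707707: 0→077, 7→707, 7→707, 7→707, 0→077, 7→707, 7→707, 0→077, 7→707, which concatenates to 077 707 707 707 077 707 707 077 707.

077707707707077707707077707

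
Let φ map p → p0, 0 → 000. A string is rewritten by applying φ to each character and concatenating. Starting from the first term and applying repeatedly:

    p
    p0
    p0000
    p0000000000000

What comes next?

p0000000000000000000000000000000000000000

Applying the rule to each of the 14 symbols of p0000000000000 gives the pieces p0 000 000 000 000 000 000 000 000 000 000 000 000 000, which concatenate to the answer.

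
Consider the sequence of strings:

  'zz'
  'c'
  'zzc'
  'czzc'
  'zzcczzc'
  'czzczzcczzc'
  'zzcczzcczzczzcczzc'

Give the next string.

czzczzcczzczzcczzcczzczzcczzc

This is a Fibonacci-style word recurrence s(k) = s(k−2)·s(k−1): e.g. zz·c = zzc.
Continuing: czzczzcczzc · zzcczzcczzczzcczzc gives term 8.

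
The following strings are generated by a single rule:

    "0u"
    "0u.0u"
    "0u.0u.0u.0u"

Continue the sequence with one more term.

Each string is two copies of the previous one joined by '.'.
One more doubling of 0u.0u.0u.0u gives the answer.

0u.0u.0u.0u.0u.0u.0u.0u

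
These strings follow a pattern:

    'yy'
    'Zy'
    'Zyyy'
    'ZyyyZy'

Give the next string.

ZyyyZyZyyy

From term 3 onward, concatenate the last term with the second-to-last: Zy·yy = Zyyy, Zyyy·Zy = ZyyyZy, …
So term 5 is ZyyyZy·Zyyy.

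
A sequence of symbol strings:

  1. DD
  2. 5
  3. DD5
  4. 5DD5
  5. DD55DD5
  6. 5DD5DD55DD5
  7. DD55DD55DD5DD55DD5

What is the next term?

5DD5DD55DD5DD55DD55DD5DD55DD5

From term 3 onward, concatenate the second-to-last term with the last: DD·5 = DD5, 5·DD5 = 5DD5, …
The next term joins 5DD5DD55DD5 and DD55DD55DD5DD55DD5.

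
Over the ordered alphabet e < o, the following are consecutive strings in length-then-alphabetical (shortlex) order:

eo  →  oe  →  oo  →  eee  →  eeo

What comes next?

Treat eeo as a base-2 numeral over the given alphabet and add one, carrying through any trailing o's.

eoe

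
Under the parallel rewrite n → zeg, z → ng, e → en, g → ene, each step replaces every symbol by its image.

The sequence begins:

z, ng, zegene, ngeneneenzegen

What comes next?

Replace each of the 14 characters of ngeneneenzegen in place — zeg ene en zeg en zeg en en zeg ng en ene en zeg — and concatenate.

zegeneenzegenzegenenzegngeneneenzeg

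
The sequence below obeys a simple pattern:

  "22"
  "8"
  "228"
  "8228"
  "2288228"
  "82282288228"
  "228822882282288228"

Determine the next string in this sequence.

From term 3 onward, concatenate the second-to-last term with the last: 22·8 = 228, 8·228 = 8228, …
Continuing: 82282288228 · 228822882282288228 gives term 8.

82282288228228822882282288228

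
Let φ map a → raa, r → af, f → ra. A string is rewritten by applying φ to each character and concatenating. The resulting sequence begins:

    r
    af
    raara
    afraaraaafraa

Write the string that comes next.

raaraafraaraaafraaraaraaraafraaraa

φ(afraaraaafraa) expands symbol-by-symbol to raa ra af raa raa af raa raa raa ra af raa raa; joining the 13 pieces gives the next term.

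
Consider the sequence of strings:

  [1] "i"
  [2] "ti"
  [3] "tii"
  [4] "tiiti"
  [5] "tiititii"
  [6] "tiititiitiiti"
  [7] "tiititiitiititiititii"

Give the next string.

Each term (from the third on) is the previous term followed by the one before it: term 3 = ti·i = tii.
So term 8 is tiititiitiititiititii·tiititiitiiti.

tiititiitiititiititiitiititiitiiti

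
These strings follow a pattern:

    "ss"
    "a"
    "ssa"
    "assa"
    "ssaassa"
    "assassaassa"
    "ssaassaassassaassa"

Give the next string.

assassaassassaassaassassaassa

Each term (from the third on) is the two preceding terms concatenated in order: term 3 = ss·a = ssa.
So term 8 is assassaassa·ssaassaassassaassa.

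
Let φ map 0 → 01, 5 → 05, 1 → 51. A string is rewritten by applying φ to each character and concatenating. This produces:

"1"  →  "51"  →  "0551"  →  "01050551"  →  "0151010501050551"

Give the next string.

Rewriting the 16 symbols of 0151010501050551 one by one yields 01 51 05 51 01 51 01 05 01 51 01 05 01 05 05 51; concatenated:

01510551015101050151010501050551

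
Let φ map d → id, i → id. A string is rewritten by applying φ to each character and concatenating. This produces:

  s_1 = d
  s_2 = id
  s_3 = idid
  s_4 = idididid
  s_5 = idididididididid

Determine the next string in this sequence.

idididididididididididididididid

φ(idididididididid) expands symbol-by-symbol to id id id id id id id id id id id id id id id id; joining the 16 pieces gives the next term.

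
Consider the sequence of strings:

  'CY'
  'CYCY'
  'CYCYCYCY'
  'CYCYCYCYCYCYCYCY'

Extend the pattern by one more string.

Each string is two copies of the previous one concatenated.
Doubling CYCYCYCYCYCYCYCY:

CYCYCYCYCYCYCYCYCYCYCYCYCYCYCYCY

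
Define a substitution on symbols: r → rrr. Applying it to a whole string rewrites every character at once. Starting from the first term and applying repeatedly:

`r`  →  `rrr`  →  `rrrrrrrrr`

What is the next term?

Apply φ to rrrrrrrrr symbol by symbol: r→rrr, r→rrr, r→rrr, r→rrr, r→rrr, r→rrr, r→rrr, r→rrr, r→rrr; joined: rrr rrr rrr rrr rrr rrr rrr rrr rrr.

rrrrrrrrrrrrrrrrrrrrrrrrrrr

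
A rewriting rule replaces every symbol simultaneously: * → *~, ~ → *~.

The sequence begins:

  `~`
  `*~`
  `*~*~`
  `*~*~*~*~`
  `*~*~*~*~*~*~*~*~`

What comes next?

Rewriting the 16 symbols of *~*~*~*~*~*~*~*~ one by one yields *~ *~ *~ *~ *~ *~ *~ *~ *~ *~ *~ *~ *~ *~ *~ *~; concatenated:

*~*~*~*~*~*~*~*~*~*~*~*~*~*~*~*~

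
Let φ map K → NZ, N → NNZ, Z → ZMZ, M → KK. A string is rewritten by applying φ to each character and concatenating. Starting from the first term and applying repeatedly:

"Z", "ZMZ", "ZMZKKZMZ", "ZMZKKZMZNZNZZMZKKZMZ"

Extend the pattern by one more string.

ZMZKKZMZNZNZZMZKKZMZNNZZMZNNZZMZZMZKKZMZNZNZZMZKKZMZ

Applying the rule to each of the 20 symbols of ZMZKKZMZNZNZZMZKKZMZ gives the pieces ZMZ KK ZMZ NZ NZ ZMZ KK ZMZ NNZ ZMZ NNZ ZMZ ZMZ KK ZMZ NZ NZ ZMZ KK ZMZ, which concatenate to the answer.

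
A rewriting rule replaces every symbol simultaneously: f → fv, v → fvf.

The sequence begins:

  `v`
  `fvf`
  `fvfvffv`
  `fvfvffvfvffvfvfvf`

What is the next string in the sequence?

Applying the rule to each of the 17 symbols of fvfvffvfvffvfvfvf gives the pieces fv fvf fv fvf fv fv fvf fv fvf fv fv fvf fv fvf fv fvf fv, which concatenate to the answer.

fvfvffvfvffvfvfvffvfvffvfvfvffvfvffvfvffv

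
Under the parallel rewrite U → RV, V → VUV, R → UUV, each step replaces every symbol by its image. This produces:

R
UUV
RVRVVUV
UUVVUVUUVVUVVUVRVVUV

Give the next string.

Rewriting the 20 symbols of UUVVUVUUVVUVVUVRVVUV one by one yields RV RV VUV VUV RV VUV RV RV VUV VUV RV VUV VUV RV VUV UUV VUV VUV RV VUV; concatenated:

RVRVVUVVUVRVVUVRVRVVUVVUVRVVUVVUVRVVUVUUVVUVVUVRVVUV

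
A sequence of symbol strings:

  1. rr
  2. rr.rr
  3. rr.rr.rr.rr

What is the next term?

Every step duplicates the string with '.' between the halves.
So the next term is two copies of rr.rr.rr.rr with '.' between the halves.

rr.rr.rr.rr.rr.rr.rr.rr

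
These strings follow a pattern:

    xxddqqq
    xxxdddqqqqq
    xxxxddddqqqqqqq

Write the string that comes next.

Reading off run lengths: x runs 2, 3, 4; d runs 2, 3, 4; q runs 3, 5, 7 — each is linear in n, where the shown terms are n = 2, 3, 4.
At n = 5 the blocks have lengths 5, 5, 9.

xxxxxdddddqqqqqqqqq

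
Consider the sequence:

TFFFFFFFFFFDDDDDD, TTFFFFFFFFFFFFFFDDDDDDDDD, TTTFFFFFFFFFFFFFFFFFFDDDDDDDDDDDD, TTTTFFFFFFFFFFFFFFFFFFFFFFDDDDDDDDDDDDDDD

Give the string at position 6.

Reading off run lengths: T runs 1, 2, 3, 4; F runs 10, 14, 18, 22; D runs 6, 9, 12, 15 — each is linear in n, where the shown terms are n = 2, 3, 4, 5.
For term 6, n = 7, so the run lengths are 6, 30, 21.

TTTTTTFFFFFFFFFFFFFFFFFFFFFFFFFFFFFFDDDDDDDDDDDDDDDDDDDDD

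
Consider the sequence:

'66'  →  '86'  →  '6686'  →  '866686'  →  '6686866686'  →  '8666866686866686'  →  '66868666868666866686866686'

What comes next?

866686668686668666868666868666866686866686

Each term (from the third on) is the two preceding terms concatenated in order: term 3 = 66·86 = 6686.
The next term joins 8666866686866686 and 66868666868666866686866686.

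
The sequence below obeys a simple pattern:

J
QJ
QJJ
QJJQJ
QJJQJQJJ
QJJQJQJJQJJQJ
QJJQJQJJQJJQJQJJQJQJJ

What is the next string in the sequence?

Each term (from the third on) is the previous term followed by the one before it: term 3 = QJ·J = QJJ.
Continuing: QJJQJQJJQJJQJQJJQJQJJ · QJJQJQJJQJJQJ gives term 8.

QJJQJQJJQJJQJQJJQJQJJQJJQJQJJQJJQJ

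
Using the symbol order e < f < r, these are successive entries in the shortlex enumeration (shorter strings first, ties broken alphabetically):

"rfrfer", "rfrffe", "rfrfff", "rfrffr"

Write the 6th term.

rfrfrf

Stepping forward 2 times from rfrffr: rfrffr → rfrfre, then the target.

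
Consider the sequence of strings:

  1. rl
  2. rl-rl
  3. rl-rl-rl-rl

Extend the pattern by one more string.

rl-rl-rl-rl-rl-rl-rl-rl

Each string is two copies of the previous one joined by '-'.
One more doubling of rl-rl-rl-rl gives the answer.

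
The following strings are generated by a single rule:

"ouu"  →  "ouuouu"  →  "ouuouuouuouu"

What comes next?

Each string is two copies of the previous one concatenated.
One more doubling of ouuouuouuouu gives the answer.

ouuouuouuouuouuouuouuouu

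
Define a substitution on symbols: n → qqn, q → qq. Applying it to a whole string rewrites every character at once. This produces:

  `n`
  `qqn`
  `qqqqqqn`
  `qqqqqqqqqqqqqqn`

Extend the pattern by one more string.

qqqqqqqqqqqqqqqqqqqqqqqqqqqqqqn

φ(qqqqqqqqqqqqqqn) expands symbol-by-symbol to qq qq qq qq qq qq qq qq qq qq qq qq qq qq qqn; joining the 15 pieces gives the next term.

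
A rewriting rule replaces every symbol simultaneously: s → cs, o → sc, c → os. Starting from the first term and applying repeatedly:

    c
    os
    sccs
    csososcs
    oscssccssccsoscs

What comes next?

sccsoscscsososcscsososcssccsoscs

Applying the rule to each of the 16 symbols of oscssccssccsoscs gives the pieces sc cs os cs cs os os cs cs os os cs sc cs os cs, which concatenate to the answer.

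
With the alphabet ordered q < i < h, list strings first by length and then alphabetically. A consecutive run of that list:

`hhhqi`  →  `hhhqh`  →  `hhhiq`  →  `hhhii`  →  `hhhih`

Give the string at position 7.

Stepping forward 2 times from hhhih: hhhih → hhhhq, then the target.

hhhhi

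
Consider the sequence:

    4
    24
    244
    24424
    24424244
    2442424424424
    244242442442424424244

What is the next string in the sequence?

2442424424424244242442442424424424

Each term (from the third on) is the previous term followed by the one before it: term 3 = 24·4 = 244.
The next term joins 244242442442424424244 and 2442424424424.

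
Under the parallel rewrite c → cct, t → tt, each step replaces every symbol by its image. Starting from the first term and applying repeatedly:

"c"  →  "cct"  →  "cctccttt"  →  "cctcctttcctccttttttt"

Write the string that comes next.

Replace each of the 20 characters of cctcctttcctccttttttt in place — cct cct tt cct cct tt tt tt cct cct tt cct cct tt tt tt tt tt tt tt — and concatenate.

cctcctttcctcctttttttcctcctttcctccttttttttttttttt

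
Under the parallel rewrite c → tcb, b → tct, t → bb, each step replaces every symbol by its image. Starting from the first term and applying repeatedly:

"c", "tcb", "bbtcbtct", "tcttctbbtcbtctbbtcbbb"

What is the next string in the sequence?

Rewriting the 21 symbols of tcttctbbtcbtctbbtcbbb one by one yields bb tcb bb bb tcb bb tct tct bb tcb tct bb tcb bb tct tct bb tcb tct tct tct; concatenated:

bbtcbbbbbtcbbbtcttctbbtcbtctbbtcbbbtcttctbbtcbtcttcttct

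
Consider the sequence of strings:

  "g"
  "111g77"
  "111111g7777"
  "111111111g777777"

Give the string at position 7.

111111111111111111g777777777777

Every step adds 111 to the front and 77 to the end of the previous string.
From 111111111g777777, 3 further steps: 111111111g777777 → 111111111111g77777777 → 111111111111111g7777777777 → (answer).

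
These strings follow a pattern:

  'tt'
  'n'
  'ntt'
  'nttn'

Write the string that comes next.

Each term (from the third on) is the previous term followed by the one before it: term 3 = n·tt = ntt.
Continuing: nttn · ntt gives term 5.

nttnntt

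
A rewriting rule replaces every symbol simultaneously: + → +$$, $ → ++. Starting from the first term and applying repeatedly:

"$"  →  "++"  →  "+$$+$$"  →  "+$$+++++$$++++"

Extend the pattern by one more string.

Applying the rule to each of the 14 symbols of +$$+++++$$++++ gives the pieces +$$ ++ ++ +$$ +$$ +$$ +$$ +$$ ++ ++ +$$ +$$ +$$ +$$, which concatenate to the answer.

+$$+++++$$+$$+$$+$$+$$+++++$$+$$+$$+$$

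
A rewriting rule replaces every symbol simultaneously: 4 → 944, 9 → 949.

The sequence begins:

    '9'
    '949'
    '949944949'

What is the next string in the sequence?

949944949949944944949944949

Apply φ to 949944949 symbol by symbol: 9→949, 4→944, 9→949, 9→949, 4→944, 4→944, 9→949, 4→944, 9→949; joined: 949 944 949 949 944 944 949 944 949.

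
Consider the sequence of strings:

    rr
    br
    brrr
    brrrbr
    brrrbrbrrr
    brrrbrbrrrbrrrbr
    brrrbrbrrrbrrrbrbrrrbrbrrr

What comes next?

From term 3 onward, concatenate the last term with the second-to-last: br·rr = brrr, brrr·br = brrrbr, …
The next term joins brrrbrbrrrbrrrbrbrrrbrbrrr and brrrbrbrrrbrrrbr.

brrrbrbrrrbrrrbrbrrrbrbrrrbrrrbrbrrrbrrrbr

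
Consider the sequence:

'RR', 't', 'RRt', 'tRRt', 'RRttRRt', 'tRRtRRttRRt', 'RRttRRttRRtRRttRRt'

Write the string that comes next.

tRRtRRttRRtRRttRRttRRtRRttRRt

Each term (from the third on) is the two preceding terms concatenated in order: term 3 = RR·t = RRt.
The next term joins tRRtRRttRRt and RRttRRttRRtRRttRRt.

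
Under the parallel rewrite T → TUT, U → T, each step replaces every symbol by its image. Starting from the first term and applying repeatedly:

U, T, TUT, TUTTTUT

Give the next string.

Apply φ to TUTTTUT symbol by symbol: T→TUT, U→T, T→TUT, T→TUT, T→TUT, U→T, T→TUT; joined: TUT T TUT TUT TUT T TUT.

TUTTTUTTUTTUTTTUT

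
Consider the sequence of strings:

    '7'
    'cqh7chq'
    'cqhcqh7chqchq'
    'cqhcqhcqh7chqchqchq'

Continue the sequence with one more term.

Every step adds cqh to the front and chq to the end of the previous string.
So the next term is cqh·cqhcqhcqh7chqchqchq·chq.

cqhcqhcqhcqh7chqchqchqchq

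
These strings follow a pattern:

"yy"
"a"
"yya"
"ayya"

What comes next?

yyaayya

From term 3 onward, concatenate the second-to-last term with the last: yy·a = yya, a·yya = ayya, …
So term 5 is yya·ayya.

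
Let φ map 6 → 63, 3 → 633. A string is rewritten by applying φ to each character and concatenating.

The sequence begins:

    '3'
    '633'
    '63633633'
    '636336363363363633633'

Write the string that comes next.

Replace each of the 21 characters of 636336363363363633633 in place — 63 633 63 633 633 63 633 63 633 633 63 633 633 63 633 63 633 633 63 633 633 — and concatenate.

6363363633633636336363363363633633636336363363363633633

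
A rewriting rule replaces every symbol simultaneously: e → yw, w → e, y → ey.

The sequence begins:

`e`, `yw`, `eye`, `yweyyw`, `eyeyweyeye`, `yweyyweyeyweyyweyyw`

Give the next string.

eyeyweyeyeyweyyweyeyweyeyeyweyeye

Applying the rule to each of the 19 symbols of yweyyweyeyweyyweyyw gives the pieces ey e yw ey ey e yw ey yw ey e yw ey ey e yw ey ey e, which concatenate to the answer.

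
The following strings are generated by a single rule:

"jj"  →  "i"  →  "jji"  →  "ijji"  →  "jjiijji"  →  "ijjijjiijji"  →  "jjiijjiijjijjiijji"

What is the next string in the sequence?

From term 3 onward, concatenate the second-to-last term with the last: jj·i = jji, i·jji = ijji, …
So term 8 is ijjijjiijji·jjiijjiijjijjiijji.

ijjijjiijjijjiijjiijjijjiijji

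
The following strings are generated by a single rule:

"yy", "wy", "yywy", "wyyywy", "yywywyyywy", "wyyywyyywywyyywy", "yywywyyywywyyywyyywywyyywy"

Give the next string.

wyyywyyywywyyywyyywywyyywywyyywyyywywyyywy

This is a Fibonacci-style word recurrence s(k) = s(k−2)·s(k−1): e.g. yy·wy = yywy.
Continuing: wyyywyyywywyyywy · yywywyyywywyyywyyywywyyywy gives term 8.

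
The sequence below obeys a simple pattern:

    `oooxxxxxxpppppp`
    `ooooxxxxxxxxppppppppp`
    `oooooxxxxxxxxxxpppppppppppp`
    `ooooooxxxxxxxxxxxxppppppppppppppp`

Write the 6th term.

ooooooooxxxxxxxxxxxxxxxxppppppppppppppppppppp

Each string has the form o^{n+1} x^{2n+2} p^{3n}, where the shown terms are n = 2, 3, 4, 5.
At n = 7 the blocks have lengths 8, 16, 21.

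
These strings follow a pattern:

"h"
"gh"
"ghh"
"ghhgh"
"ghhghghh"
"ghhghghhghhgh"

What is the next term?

ghhghghhghhghghhghghh

This is a Fibonacci-style word recurrence s(k) = s(k−1)·s(k−2): e.g. gh·h = ghh.
The next term joins ghhghghhghhgh and ghhghghh.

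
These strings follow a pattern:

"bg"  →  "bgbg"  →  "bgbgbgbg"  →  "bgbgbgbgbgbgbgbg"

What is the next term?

Each string is two copies of the previous one concatenated.
Doubling bgbgbgbgbgbgbgbg:

bgbgbgbgbgbgbgbgbgbgbgbgbgbgbgbg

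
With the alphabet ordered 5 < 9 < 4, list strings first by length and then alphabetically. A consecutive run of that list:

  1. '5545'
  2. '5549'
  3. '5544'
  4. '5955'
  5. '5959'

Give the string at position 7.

Advancing 2 positions from 5959 through 5959 → 5954 reaches term 7.

5995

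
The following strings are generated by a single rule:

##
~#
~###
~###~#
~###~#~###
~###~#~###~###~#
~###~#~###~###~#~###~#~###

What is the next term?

~###~#~###~###~#~###~#~###~###~#~###~###~#

From term 3 onward, concatenate the last term with the second-to-last: ~#·## = ~###, ~###·~# = ~###~#, …
Continuing: ~###~#~###~###~#~###~#~### · ~###~#~###~###~# gives term 8.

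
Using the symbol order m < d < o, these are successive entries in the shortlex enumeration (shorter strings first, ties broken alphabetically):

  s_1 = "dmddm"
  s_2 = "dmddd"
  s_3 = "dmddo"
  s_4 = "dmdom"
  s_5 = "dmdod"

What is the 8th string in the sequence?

Continuing the enumeration 3 steps past dmdod: dmdod → dmdoo → dmomm → (answer).

dmomd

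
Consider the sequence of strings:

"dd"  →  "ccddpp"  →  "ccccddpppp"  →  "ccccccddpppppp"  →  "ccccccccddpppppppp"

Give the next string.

Every step adds cc to the front and pp to the end of the previous string.
So the next term is cc·ccccccccddpppppppp·pp.

ccccccccccddpppppppppp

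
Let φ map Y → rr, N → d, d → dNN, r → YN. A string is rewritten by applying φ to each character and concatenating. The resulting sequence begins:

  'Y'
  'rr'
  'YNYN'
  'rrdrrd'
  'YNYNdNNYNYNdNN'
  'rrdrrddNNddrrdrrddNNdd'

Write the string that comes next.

Applying the rule to each of the 22 symbols of rrdrrddNNddrrdrrddNNdd gives the pieces YN YN dNN YN YN dNN dNN d d dNN dNN YN YN dNN YN YN dNN dNN d d dNN dNN, which concatenate to the answer.

YNYNdNNYNYNdNNdNNdddNNdNNYNYNdNNYNYNdNNdNNdddNNdNN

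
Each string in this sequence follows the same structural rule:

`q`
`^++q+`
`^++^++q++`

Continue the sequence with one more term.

s(k+1) = ^++·s(k)·+, so each term gains ^++ as a prefix and + as a suffix.
One more step from ^++^++q++ gives the answer.

^++^++^++q+++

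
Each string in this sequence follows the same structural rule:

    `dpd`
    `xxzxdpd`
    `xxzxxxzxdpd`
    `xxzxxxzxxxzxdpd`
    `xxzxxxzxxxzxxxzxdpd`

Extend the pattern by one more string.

xxzxxxzxxxzxxxzxxxzxdpd

The strings grow by a fixed prefix xxzx each time.
One more step from xxzxxxzxxxzxxxzxdpd gives the answer.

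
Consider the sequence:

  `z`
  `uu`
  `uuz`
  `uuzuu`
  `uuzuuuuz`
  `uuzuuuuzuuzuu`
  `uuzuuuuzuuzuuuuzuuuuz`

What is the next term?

uuzuuuuzuuzuuuuzuuuuzuuzuuuuzuuzuu

This is a Fibonacci-style word recurrence s(k) = s(k−1)·s(k−2): e.g. uu·z = uuz.
The next term joins uuzuuuuzuuzuuuuzuuuuz and uuzuuuuzuuzuu.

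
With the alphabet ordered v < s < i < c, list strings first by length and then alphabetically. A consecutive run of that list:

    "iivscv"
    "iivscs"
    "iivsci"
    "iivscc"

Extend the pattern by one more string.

iivivv

Treat iivscc as a base-4 numeral over the given alphabet and add one, carrying through any trailing c's.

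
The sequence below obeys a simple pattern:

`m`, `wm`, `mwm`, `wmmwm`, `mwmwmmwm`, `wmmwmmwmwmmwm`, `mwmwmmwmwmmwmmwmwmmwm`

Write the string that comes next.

This is a Fibonacci-style word recurrence s(k) = s(k−2)·s(k−1): e.g. m·wm = mwm.
Continuing: wmmwmmwmwmmwm · mwmwmmwmwmmwmmwmwmmwm gives term 8.

wmmwmmwmwmmwmmwmwmmwmwmmwmmwmwmmwm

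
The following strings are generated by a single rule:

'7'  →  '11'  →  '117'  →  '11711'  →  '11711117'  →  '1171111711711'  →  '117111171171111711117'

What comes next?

This is a Fibonacci-style word recurrence s(k) = s(k−1)·s(k−2): e.g. 11·7 = 117.
Continuing: 117111171171111711117 · 1171111711711 gives term 8.

1171111711711117111171171111711711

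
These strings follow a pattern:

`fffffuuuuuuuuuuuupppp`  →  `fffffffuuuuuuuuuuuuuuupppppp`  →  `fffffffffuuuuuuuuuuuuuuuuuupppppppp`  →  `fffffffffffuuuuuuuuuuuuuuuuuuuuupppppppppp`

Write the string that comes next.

fffffffffffffuuuuuuuuuuuuuuuuuuuuuuuupppppppppppp

Each string has the form f^{2n-1} u^{3n+3} p^{2n-2}, where the shown terms are n = 3, 4, 5, 6.
At n = 7 the blocks have lengths 13, 24, 12.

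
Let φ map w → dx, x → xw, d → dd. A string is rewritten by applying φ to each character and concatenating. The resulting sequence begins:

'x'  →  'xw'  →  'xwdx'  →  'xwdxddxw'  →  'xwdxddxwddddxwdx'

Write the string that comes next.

φ(xwdxddxwddddxwdx) expands symbol-by-symbol to xw dx dd xw dd dd xw dx dd dd dd dd xw dx dd xw; joining the 16 pieces gives the next term.

xwdxddxwddddxwdxddddddddxwdxddxw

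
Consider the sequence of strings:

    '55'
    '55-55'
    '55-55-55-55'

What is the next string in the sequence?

s(k+1) = s(k)·-·s(k) — each term doubles the last with '-' between the halves.
One more doubling of 55-55-55-55 gives the answer.

55-55-55-55-55-55-55-55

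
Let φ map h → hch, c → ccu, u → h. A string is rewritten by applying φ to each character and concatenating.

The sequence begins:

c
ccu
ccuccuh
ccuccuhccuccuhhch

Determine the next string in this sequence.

Replace each of the 17 characters of ccuccuhccuccuhhch in place — ccu ccu h ccu ccu h hch ccu ccu h ccu ccu h hch hch ccu hch — and concatenate.

ccuccuhccuccuhhchccuccuhccuccuhhchhchccuhch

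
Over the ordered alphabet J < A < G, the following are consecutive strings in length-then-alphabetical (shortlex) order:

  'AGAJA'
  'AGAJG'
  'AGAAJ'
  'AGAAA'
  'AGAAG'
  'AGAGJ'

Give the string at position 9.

Continuing the enumeration 3 steps past AGAGJ: AGAGJ → AGAGA → AGAGG → (answer).

AGGJJ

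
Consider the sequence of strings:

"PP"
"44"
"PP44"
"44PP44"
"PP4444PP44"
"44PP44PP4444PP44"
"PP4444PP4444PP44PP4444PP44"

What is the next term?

This is a Fibonacci-style word recurrence s(k) = s(k−2)·s(k−1): e.g. PP·44 = PP44.
So term 8 is 44PP44PP4444PP44·PP4444PP4444PP44PP4444PP44.

44PP44PP4444PP44PP4444PP4444PP44PP4444PP44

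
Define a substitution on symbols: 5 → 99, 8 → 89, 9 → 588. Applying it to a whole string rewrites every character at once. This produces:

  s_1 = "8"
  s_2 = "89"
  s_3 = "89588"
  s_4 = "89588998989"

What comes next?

895889989895885888958889588

Apply φ to 89588998989 symbol by symbol: 8→89, 9→588, 5→99, 8→89, 8→89, 9→588, 9→588, 8→89, 9→588, 8→89, 9→588; joined: 89 588 99 89 89 588 588 89 588 89 588.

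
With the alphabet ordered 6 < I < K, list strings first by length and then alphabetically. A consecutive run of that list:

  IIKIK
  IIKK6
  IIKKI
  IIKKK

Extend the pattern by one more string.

IK666

Find the rightmost character of IIKKK below K, bump it to the next letter, and reset everything to its right to 6.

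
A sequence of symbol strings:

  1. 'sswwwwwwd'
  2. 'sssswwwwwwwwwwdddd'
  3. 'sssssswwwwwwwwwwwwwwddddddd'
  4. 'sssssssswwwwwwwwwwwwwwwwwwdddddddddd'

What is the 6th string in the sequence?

Term n consists of 2n s's, followed by 4n+2 w's, followed by 3n-2 d's (n = 1, 2, …).
For term 6, n = 6, so the run lengths are 12, 26, 16.

sssssssssssswwwwwwwwwwwwwwwwwwwwwwwwwwdddddddddddddddd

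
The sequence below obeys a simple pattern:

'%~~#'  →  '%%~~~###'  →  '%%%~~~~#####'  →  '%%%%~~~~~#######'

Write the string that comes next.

%%%%%~~~~~~#########

Each string has the form %^{n} ~^{n+1} #^{2n-1} (n = 1, 2, …).
At n = 5 the blocks have lengths 5, 6, 9.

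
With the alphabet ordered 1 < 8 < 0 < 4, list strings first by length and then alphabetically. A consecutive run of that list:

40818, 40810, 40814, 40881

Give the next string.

The successor of 40881 increments the rightmost position that isn't already 4 and resets every position after it to 1.

40888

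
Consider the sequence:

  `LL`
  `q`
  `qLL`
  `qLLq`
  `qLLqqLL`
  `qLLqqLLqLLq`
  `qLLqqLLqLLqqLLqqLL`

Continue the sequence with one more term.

This is a Fibonacci-style word recurrence s(k) = s(k−1)·s(k−2): e.g. q·LL = qLL.
So term 8 is qLLqqLLqLLqqLLqqLL·qLLqqLLqLLq.

qLLqqLLqLLqqLLqqLLqLLqqLLqLLq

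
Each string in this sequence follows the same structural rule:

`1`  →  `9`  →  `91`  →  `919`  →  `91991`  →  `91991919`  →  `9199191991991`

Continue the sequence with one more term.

From term 3 onward, concatenate the last term with the second-to-last: 9·1 = 91, 91·9 = 919, …
The next term joins 9199191991991 and 91991919.

919919199199191991919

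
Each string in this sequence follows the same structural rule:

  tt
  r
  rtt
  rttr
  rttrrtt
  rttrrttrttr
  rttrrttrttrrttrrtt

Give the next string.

From term 3 onward, concatenate the last term with the second-to-last: r·tt = rtt, rtt·r = rttr, …
Continuing: rttrrttrttrrttrrtt · rttrrttrttr gives term 8.

rttrrttrttrrttrrttrttrrttrttr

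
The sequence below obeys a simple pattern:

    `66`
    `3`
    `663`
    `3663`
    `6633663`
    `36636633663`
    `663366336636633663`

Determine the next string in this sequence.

Each term (from the third on) is the two preceding terms concatenated in order: term 3 = 66·3 = 663.
So term 8 is 36636633663·663366336636633663.

36636633663663366336636633663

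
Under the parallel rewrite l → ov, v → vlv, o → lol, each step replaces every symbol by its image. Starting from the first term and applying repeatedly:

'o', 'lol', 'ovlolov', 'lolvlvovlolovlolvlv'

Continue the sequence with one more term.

ovlolovvlvovvlvlolvlvovlolovlolvlvovlolovvlvovvlv

Applying the rule to each of the 19 symbols of lolvlvovlolovlolvlv gives the pieces ov lol ov vlv ov vlv lol vlv ov lol ov lol vlv ov lol ov vlv ov vlv, which concatenate to the answer.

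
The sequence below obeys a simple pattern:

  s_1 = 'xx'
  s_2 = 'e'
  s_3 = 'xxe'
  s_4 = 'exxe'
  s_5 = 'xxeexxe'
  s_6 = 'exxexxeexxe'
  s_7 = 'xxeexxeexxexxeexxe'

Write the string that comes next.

From term 3 onward, concatenate the second-to-last term with the last: xx·e = xxe, e·xxe = exxe, …
The next term joins exxexxeexxe and xxeexxeexxexxeexxe.

exxexxeexxexxeexxeexxexxeexxe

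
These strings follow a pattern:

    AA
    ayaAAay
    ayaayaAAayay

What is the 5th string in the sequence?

ayaayaayaayaAAayayayay

Every step adds aya to the front and ay to the end of the previous string.
From ayaayaAAayay, 2 further steps: ayaayaAAayay → ayaayaayaAAayayay → (answer).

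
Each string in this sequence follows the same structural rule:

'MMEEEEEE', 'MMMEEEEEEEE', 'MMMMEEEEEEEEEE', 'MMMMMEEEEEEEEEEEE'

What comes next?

The n-th term is n-1 M's then 2n E's, where the shown terms are n = 3, 4, 5, 6.
For the next term, n = 7, so the run lengths are 6, 14.

MMMMMMEEEEEEEEEEEEEE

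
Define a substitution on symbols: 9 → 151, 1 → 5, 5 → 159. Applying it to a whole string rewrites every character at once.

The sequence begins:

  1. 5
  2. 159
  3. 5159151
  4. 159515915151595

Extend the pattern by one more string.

Rewriting the 15 symbols of 159515915151595 one by one yields 5 159 151 159 5 159 151 5 159 5 159 5 159 151 159; concatenated:

51591511595159151515951595159151159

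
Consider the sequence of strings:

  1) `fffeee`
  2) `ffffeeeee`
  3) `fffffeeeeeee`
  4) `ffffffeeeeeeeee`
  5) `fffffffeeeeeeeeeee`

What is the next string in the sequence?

ffffffffeeeeeeeeeeeee

Each string has the form f^{n+1} e^{2n-1}, where the shown terms are n = 2, 3, 4, 5, 6.
For the next term, n = 7, so the run lengths are 8, 13.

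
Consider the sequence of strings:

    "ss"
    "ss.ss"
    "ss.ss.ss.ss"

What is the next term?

ss.ss.ss.ss.ss.ss.ss.ss

s(k+1) = s(k)·.·s(k) — each term doubles the last with '.' between the halves.
One more doubling of ss.ss.ss.ss gives the answer.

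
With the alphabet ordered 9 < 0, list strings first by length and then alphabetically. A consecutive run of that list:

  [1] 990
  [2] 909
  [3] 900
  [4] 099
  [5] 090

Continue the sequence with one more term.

009

The successor of 090 increments the rightmost position that isn't already 0 and resets every position after it to 9.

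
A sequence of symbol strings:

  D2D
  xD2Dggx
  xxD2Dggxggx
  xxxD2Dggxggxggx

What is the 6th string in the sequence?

xxxxxD2Dggxggxggxggxggx

Each term wraps the previous one in x on the left and ggx on the right.
From xxxD2Dggxggxggx, 2 further steps: xxxD2Dggxggxggx → xxxxD2Dggxggxggxggx → (answer).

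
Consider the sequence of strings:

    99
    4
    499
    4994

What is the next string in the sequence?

This is a Fibonacci-style word recurrence s(k) = s(k−1)·s(k−2): e.g. 4·99 = 499.
The next term joins 4994 and 499.

4994499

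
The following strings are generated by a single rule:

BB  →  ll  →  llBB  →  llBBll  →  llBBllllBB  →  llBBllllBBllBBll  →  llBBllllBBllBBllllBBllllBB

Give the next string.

llBBllllBBllBBllllBBllllBBllBBllllBBllBBll

Each term (from the third on) is the previous term followed by the one before it: term 3 = ll·BB = llBB.
Continuing: llBBllllBBllBBllllBBllllBB · llBBllllBBllBBll gives term 8.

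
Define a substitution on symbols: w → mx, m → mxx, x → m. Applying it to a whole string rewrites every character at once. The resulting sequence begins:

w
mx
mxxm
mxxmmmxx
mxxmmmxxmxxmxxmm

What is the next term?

Rewriting the 16 symbols of mxxmmmxxmxxmxxmm one by one yields mxx m m mxx mxx mxx m m mxx m m mxx m m mxx mxx; concatenated:

mxxmmmxxmxxmxxmmmxxmmmxxmmmxxmxx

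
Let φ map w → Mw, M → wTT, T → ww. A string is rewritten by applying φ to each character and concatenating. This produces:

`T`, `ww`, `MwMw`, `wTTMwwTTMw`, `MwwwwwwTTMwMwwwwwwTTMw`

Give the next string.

wTTMwMwMwMwMwMwwwwwwTTMwwTTMwMwMwMwMwMwwwwwwTTMw

Applying the rule to each of the 22 symbols of MwwwwwwTTMwMwwwwwwTTMw gives the pieces wTT Mw Mw Mw Mw Mw Mw ww ww wTT Mw wTT Mw Mw Mw Mw Mw Mw ww ww wTT Mw, which concatenate to the answer.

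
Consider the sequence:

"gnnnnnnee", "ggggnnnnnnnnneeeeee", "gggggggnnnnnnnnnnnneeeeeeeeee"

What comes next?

ggggggggggnnnnnnnnnnnnnnneeeeeeeeeeeeee

Term n consists of 3n-2 g's, followed by 3n+3 n's, followed by 4n-2 e's (n = 1, 2, …).
For the next term, n = 4, so the run lengths are 10, 15, 14.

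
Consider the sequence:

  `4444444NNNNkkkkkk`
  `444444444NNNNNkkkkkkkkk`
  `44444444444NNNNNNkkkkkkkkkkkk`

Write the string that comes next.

Each string has the form 4^{2n+3} N^{n+2} k^{3n}, where the shown terms are n = 2, 3, 4.
For the next term, n = 5, so the run lengths are 13, 7, 15.

4444444444444NNNNNNNkkkkkkkkkkkkkkk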